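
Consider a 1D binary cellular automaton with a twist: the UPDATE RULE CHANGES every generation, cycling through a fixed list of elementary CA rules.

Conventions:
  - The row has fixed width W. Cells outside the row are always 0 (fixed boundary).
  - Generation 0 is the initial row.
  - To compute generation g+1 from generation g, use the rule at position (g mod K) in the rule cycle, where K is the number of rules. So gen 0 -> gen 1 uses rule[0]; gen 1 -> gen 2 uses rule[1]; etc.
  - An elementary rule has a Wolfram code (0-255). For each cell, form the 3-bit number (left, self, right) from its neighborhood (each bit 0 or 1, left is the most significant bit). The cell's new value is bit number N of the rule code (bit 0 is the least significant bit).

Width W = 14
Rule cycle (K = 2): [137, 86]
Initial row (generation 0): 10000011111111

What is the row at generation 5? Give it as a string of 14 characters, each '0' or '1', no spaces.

Answer: 11110001100010

Derivation:
Gen 0: 10000011111111
Gen 1 (rule 137): 00111011111110
Gen 2 (rule 86): 01001000000011
Gen 3 (rule 137): 00000011111010
Gen 4 (rule 86): 00000100001011
Gen 5 (rule 137): 11110001100010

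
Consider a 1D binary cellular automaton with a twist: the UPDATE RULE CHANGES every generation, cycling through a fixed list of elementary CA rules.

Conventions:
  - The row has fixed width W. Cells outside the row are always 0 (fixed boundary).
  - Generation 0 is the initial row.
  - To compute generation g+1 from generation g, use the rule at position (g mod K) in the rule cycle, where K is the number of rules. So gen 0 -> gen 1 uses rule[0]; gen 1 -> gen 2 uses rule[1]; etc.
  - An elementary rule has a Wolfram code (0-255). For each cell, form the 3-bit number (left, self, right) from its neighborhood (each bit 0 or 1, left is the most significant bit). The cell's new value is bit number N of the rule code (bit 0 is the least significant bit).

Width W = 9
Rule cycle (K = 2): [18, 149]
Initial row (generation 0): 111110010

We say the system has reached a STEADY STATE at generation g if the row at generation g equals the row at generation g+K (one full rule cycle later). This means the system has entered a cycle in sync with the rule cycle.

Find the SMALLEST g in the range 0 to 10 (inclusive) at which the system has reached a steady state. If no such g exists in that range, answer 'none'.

Answer: 5

Derivation:
Gen 0: 111110010
Gen 1 (rule 18): 000001101
Gen 2 (rule 149): 111100001
Gen 3 (rule 18): 000010010
Gen 4 (rule 149): 111011011
Gen 5 (rule 18): 000000000
Gen 6 (rule 149): 111111111
Gen 7 (rule 18): 000000000
Gen 8 (rule 149): 111111111
Gen 9 (rule 18): 000000000
Gen 10 (rule 149): 111111111
Gen 11 (rule 18): 000000000
Gen 12 (rule 149): 111111111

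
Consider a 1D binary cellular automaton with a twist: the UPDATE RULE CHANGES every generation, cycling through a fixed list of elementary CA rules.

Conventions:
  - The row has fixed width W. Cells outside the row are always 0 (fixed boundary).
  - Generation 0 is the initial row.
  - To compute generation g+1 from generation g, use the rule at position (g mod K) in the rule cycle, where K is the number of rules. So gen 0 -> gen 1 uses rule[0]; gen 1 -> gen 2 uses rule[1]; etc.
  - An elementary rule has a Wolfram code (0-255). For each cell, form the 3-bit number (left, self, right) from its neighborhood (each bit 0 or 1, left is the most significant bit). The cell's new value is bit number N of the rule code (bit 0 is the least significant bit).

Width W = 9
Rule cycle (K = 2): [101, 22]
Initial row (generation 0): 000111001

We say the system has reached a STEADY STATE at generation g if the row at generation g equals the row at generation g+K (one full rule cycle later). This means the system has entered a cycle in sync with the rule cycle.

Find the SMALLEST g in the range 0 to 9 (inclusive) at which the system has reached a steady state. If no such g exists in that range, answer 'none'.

Gen 0: 000111001
Gen 1 (rule 101): 110001001
Gen 2 (rule 22): 001011111
Gen 3 (rule 101): 101100001
Gen 4 (rule 22): 100010011
Gen 5 (rule 101): 101010001
Gen 6 (rule 22): 101011011
Gen 7 (rule 101): 111101101
Gen 8 (rule 22): 000000001
Gen 9 (rule 101): 111111101
Gen 10 (rule 22): 000000001
Gen 11 (rule 101): 111111101

Answer: 8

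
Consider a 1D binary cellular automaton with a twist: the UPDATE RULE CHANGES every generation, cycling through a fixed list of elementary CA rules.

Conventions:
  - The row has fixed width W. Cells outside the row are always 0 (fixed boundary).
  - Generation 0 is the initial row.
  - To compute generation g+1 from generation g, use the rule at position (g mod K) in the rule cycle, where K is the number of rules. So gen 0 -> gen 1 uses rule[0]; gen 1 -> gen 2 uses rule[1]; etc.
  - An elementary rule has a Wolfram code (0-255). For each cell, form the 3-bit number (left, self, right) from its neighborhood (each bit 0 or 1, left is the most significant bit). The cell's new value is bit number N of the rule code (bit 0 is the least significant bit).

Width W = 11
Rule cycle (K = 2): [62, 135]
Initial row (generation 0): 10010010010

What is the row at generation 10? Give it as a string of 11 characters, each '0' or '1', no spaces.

Answer: 01100100011

Derivation:
Gen 0: 10010010010
Gen 1 (rule 62): 11111111111
Gen 2 (rule 135): 01111111110
Gen 3 (rule 62): 11000000001
Gen 4 (rule 135): 00011111111
Gen 5 (rule 62): 00110000000
Gen 6 (rule 135): 11000111111
Gen 7 (rule 62): 10101100000
Gen 8 (rule 135): 10100001111
Gen 9 (rule 62): 11110011000
Gen 10 (rule 135): 01100100011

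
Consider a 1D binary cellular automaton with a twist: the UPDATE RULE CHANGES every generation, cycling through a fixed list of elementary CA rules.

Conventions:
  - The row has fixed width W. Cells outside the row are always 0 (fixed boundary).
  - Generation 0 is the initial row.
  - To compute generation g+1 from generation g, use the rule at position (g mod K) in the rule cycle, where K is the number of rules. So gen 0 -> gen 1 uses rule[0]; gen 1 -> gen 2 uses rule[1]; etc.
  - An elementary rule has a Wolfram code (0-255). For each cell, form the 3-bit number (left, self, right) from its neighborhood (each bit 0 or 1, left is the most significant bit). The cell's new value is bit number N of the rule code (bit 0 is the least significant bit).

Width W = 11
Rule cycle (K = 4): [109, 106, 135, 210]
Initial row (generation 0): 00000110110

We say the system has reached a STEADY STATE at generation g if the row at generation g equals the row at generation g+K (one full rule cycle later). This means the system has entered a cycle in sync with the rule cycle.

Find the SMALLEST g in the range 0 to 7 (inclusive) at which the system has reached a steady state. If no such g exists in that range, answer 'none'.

Answer: 5

Derivation:
Gen 0: 00000110110
Gen 1 (rule 109): 11110111110
Gen 2 (rule 106): 10011100010
Gen 3 (rule 135): 10101001110
Gen 4 (rule 210): 00000110111
Gen 5 (rule 109): 11110111101
Gen 6 (rule 106): 10011100110
Gen 7 (rule 135): 10101001000
Gen 8 (rule 210): 00000110100
Gen 9 (rule 109): 11110111101
Gen 10 (rule 106): 10011100110
Gen 11 (rule 135): 10101001000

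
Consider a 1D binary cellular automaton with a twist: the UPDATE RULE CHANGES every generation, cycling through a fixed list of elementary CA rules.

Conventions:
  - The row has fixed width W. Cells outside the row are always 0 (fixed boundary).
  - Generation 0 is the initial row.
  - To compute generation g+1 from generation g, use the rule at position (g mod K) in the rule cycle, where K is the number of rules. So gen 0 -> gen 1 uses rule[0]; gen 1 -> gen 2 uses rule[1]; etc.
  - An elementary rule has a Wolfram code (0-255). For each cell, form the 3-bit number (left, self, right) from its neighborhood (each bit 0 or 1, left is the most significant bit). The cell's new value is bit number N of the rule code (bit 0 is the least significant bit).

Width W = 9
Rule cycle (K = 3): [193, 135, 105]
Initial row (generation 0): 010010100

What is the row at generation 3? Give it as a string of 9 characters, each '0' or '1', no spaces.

Answer: 100000001

Derivation:
Gen 0: 010010100
Gen 1 (rule 193): 000000001
Gen 2 (rule 135): 111111111
Gen 3 (rule 105): 100000001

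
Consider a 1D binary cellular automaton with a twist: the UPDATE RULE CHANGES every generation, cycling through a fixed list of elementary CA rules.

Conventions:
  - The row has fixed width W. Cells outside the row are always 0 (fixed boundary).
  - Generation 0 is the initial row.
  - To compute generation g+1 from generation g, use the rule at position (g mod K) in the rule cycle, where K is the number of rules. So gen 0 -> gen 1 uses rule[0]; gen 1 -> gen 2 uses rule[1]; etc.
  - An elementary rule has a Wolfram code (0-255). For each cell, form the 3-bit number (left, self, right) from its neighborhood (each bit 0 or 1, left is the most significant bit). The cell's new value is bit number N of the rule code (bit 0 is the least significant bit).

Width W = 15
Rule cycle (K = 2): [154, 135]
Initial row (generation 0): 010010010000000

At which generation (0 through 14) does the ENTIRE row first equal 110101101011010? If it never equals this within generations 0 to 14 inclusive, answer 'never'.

Gen 0: 010010010000000
Gen 1 (rule 154): 101101101000000
Gen 2 (rule 135): 100000001011111
Gen 3 (rule 154): 010000010011110
Gen 4 (rule 135): 110111110101100
Gen 5 (rule 154): 100111100001010
Gen 6 (rule 135): 101011001111010
Gen 7 (rule 154): 000010111110001
Gen 8 (rule 135): 111110011100111
Gen 9 (rule 154): 111101111011110
Gen 10 (rule 135): 011000110001100
Gen 11 (rule 154): 110101101011010
Gen 12 (rule 135): 000100001000010
Gen 13 (rule 154): 001010010100101
Gen 14 (rule 135): 111010110101101

Answer: 11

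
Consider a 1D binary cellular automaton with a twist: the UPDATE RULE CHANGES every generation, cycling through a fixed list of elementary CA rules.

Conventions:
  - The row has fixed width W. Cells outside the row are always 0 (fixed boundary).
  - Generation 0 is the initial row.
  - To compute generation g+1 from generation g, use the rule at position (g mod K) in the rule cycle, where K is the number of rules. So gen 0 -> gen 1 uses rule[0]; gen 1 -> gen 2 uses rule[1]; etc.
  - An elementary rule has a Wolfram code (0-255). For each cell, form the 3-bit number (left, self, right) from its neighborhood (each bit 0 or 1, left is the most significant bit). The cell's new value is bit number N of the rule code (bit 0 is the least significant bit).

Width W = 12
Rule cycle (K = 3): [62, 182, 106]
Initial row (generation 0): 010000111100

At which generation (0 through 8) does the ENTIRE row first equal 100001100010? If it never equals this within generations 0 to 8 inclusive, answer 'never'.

Gen 0: 010000111100
Gen 1 (rule 62): 111001100010
Gen 2 (rule 182): 010110010111
Gen 3 (rule 106): 101110101101
Gen 4 (rule 62): 111001111011
Gen 5 (rule 182): 010110110100
Gen 6 (rule 106): 101111111000
Gen 7 (rule 62): 111000000100
Gen 8 (rule 182): 010100001110

Answer: never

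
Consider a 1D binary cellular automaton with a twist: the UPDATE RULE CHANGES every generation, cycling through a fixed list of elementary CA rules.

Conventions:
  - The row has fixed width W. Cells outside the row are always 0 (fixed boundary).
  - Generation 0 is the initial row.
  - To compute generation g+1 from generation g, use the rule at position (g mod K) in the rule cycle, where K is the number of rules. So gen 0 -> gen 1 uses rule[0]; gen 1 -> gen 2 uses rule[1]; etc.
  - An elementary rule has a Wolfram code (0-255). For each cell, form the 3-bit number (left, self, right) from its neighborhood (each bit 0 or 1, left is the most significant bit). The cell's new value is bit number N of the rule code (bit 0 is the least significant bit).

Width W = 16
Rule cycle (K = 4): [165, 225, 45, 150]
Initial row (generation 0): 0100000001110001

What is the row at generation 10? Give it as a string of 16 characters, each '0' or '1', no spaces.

Answer: 0001001010011101

Derivation:
Gen 0: 0100000001110001
Gen 1 (rule 165): 0101111100100101
Gen 2 (rule 225): 0010111100000010
Gen 3 (rule 45): 1011100001111010
Gen 4 (rule 150): 1001010010110011
Gen 5 (rule 165): 1001110011000000
Gen 6 (rule 225): 0000110001011111
Gen 7 (rule 45): 1110100101110000
Gen 8 (rule 150): 0100111100101000
Gen 9 (rule 165): 0100011000111011
Gen 10 (rule 225): 0001001010011101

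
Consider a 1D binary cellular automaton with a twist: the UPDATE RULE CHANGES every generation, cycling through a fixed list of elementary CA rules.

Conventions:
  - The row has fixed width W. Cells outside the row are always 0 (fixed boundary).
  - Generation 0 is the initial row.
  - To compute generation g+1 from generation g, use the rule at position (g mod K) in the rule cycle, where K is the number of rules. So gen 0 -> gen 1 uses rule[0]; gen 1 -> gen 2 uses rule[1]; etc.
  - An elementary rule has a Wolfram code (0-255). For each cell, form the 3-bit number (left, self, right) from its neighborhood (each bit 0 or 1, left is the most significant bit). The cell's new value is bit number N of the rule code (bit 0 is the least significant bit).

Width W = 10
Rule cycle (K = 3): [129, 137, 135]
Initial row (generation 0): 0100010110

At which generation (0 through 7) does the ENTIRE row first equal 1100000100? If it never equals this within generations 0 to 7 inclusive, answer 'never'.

Answer: 4

Derivation:
Gen 0: 0100010110
Gen 1 (rule 129): 0001000000
Gen 2 (rule 137): 1100011111
Gen 3 (rule 135): 0001101110
Gen 4 (rule 129): 1100000100
Gen 5 (rule 137): 1001110001
Gen 6 (rule 135): 1010100111
Gen 7 (rule 129): 0000000010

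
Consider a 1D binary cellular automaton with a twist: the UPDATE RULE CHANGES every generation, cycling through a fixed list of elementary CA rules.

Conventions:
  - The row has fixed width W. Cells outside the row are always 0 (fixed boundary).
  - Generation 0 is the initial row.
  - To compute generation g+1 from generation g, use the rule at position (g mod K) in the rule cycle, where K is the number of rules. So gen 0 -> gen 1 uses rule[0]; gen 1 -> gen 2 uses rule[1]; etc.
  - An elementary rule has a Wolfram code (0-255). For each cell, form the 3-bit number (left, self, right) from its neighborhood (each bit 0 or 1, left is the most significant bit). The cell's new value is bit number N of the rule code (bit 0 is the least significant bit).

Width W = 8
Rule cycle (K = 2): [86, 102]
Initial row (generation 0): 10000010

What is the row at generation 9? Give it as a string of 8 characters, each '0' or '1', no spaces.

Answer: 00110001

Derivation:
Gen 0: 10000010
Gen 1 (rule 86): 11000111
Gen 2 (rule 102): 01001001
Gen 3 (rule 86): 11111111
Gen 4 (rule 102): 00000001
Gen 5 (rule 86): 00000011
Gen 6 (rule 102): 00000101
Gen 7 (rule 86): 00001101
Gen 8 (rule 102): 00010111
Gen 9 (rule 86): 00110001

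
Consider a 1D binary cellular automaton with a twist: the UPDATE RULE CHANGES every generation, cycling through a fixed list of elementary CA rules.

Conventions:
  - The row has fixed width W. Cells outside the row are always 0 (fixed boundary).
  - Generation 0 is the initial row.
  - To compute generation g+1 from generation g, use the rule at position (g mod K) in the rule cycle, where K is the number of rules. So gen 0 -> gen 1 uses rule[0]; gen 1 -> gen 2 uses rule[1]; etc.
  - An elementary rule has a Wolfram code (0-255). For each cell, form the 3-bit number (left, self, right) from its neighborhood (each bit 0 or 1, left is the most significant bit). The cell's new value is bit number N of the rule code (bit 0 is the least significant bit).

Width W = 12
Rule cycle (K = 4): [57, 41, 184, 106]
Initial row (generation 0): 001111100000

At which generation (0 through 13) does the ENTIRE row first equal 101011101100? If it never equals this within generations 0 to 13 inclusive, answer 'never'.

Answer: never

Derivation:
Gen 0: 001111100000
Gen 1 (rule 57): 101000011111
Gen 2 (rule 41): 010011010000
Gen 3 (rule 184): 001010101000
Gen 4 (rule 106): 010101010000
Gen 5 (rule 57): 001010101111
Gen 6 (rule 41): 100101011000
Gen 7 (rule 184): 010010110100
Gen 8 (rule 106): 100101111000
Gen 9 (rule 57): 010011000111
Gen 10 (rule 41): 000010010100
Gen 11 (rule 184): 000001001010
Gen 12 (rule 106): 000010010100
Gen 13 (rule 57): 111001001011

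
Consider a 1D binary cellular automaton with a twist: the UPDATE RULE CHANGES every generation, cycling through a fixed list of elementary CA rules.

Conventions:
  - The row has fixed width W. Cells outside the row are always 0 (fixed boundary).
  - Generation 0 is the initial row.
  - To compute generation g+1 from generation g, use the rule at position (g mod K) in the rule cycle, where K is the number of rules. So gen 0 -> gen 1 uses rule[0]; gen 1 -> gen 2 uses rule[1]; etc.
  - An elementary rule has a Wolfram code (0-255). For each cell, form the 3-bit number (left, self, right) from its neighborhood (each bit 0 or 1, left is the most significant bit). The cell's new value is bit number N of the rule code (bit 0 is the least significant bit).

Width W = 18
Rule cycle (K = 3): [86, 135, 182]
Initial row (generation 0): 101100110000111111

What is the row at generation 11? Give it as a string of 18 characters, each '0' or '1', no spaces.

Answer: 101000100111110101

Derivation:
Gen 0: 101100110000111111
Gen 1 (rule 86): 100111011001000001
Gen 2 (rule 135): 101010000011011111
Gen 3 (rule 182): 111111000100101110
Gen 4 (rule 86): 000001101111100011
Gen 5 (rule 135): 111110000111001100
Gen 6 (rule 182): 011101001010110010
Gen 7 (rule 86): 100101111010011111
Gen 8 (rule 135): 101100110010101110
Gen 9 (rule 182): 110011001111110101
Gen 10 (rule 86): 011101110000010101
Gen 11 (rule 135): 101000100111110101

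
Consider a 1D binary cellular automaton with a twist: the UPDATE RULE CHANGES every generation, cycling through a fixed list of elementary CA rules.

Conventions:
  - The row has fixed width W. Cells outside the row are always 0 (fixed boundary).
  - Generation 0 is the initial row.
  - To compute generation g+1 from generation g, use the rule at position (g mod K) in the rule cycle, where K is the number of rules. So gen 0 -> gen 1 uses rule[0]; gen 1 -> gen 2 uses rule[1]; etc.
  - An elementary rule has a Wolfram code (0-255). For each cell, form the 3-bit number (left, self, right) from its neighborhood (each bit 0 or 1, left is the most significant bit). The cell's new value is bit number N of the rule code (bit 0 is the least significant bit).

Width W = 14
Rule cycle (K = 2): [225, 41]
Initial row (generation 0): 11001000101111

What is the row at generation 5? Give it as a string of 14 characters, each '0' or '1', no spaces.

Gen 0: 11001000101111
Gen 1 (rule 225): 01000010010111
Gen 2 (rule 41): 00011000001100
Gen 3 (rule 225): 11001011100101
Gen 4 (rule 41): 10000110000010
Gen 5 (rule 225): 00110010111000

Answer: 00110010111000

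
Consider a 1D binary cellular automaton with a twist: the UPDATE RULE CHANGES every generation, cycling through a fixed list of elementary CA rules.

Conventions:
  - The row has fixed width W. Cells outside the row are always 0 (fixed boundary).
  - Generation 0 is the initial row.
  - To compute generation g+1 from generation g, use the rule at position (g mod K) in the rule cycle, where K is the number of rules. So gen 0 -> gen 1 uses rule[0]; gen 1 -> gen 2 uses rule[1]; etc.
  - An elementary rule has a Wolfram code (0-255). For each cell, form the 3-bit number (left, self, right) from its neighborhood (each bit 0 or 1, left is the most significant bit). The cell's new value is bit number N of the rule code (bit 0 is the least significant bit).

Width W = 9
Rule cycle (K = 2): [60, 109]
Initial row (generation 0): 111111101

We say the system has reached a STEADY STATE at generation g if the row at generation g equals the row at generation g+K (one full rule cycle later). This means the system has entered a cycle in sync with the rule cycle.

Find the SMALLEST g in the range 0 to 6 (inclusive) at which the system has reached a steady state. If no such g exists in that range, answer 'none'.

Gen 0: 111111101
Gen 1 (rule 60): 100000011
Gen 2 (rule 109): 101111011
Gen 3 (rule 60): 111000110
Gen 4 (rule 109): 101010110
Gen 5 (rule 60): 111111101
Gen 6 (rule 109): 100000111
Gen 7 (rule 60): 110000100
Gen 8 (rule 109): 110110101

Answer: none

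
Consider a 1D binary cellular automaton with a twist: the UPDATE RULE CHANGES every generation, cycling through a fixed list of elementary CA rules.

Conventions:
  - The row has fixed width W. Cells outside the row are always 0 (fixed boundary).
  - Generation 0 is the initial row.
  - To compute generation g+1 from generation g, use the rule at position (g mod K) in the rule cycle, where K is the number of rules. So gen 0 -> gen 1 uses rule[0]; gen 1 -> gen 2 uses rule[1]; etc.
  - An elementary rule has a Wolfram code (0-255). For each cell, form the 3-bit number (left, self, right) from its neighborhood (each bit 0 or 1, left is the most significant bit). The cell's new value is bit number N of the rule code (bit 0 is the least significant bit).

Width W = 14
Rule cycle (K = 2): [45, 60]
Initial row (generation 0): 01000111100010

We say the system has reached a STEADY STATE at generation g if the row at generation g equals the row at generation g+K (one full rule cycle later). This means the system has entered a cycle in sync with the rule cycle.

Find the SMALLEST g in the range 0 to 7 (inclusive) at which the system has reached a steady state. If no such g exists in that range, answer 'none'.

Gen 0: 01000111100010
Gen 1 (rule 45): 01010100001010
Gen 2 (rule 60): 01111110001111
Gen 3 (rule 45): 01000000101000
Gen 4 (rule 60): 01100000111100
Gen 5 (rule 45): 01001110100001
Gen 6 (rule 60): 01101001110001
Gen 7 (rule 45): 01011001000101
Gen 8 (rule 60): 01110101100111
Gen 9 (rule 45): 01001111000100

Answer: none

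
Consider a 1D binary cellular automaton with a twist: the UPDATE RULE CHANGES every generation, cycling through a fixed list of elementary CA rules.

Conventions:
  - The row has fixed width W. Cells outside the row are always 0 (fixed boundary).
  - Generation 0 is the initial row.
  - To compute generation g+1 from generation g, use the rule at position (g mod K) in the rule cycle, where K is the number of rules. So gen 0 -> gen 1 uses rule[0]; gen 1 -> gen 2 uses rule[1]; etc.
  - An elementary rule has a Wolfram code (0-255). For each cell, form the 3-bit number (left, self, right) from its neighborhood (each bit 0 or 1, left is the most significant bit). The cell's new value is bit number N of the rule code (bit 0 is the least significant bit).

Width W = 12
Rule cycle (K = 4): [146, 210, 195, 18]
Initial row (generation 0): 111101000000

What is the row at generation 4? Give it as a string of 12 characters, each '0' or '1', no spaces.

Gen 0: 111101000000
Gen 1 (rule 146): 011000100000
Gen 2 (rule 210): 101101010000
Gen 3 (rule 195): 000100000111
Gen 4 (rule 18): 001010001000

Answer: 001010001000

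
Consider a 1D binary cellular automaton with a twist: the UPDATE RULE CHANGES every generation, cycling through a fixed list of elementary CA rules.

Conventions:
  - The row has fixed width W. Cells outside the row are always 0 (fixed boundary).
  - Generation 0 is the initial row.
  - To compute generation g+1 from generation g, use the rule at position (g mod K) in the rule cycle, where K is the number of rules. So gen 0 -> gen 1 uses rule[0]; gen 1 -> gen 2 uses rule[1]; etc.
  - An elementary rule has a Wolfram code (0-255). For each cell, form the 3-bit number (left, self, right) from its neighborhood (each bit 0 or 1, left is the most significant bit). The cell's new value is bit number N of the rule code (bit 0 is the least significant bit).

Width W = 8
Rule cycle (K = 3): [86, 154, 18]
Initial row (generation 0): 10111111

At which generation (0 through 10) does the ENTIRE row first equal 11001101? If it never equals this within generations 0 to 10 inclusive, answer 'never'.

Answer: 8

Derivation:
Gen 0: 10111111
Gen 1 (rule 86): 10000001
Gen 2 (rule 154): 01000010
Gen 3 (rule 18): 10100101
Gen 4 (rule 86): 10111101
Gen 5 (rule 154): 00111000
Gen 6 (rule 18): 01000100
Gen 7 (rule 86): 11101110
Gen 8 (rule 154): 11001101
Gen 9 (rule 18): 00110000
Gen 10 (rule 86): 01011000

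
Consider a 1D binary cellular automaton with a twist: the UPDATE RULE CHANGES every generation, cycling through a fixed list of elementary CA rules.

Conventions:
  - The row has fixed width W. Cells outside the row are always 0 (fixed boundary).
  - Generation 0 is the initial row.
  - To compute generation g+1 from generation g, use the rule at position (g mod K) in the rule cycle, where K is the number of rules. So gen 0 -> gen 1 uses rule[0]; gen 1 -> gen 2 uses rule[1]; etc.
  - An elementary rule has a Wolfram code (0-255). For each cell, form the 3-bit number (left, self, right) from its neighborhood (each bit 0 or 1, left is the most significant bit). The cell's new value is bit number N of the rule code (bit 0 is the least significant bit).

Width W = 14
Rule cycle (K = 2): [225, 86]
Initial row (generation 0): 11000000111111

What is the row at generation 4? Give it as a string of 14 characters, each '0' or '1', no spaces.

Gen 0: 11000000111111
Gen 1 (rule 225): 01011110011111
Gen 2 (rule 86): 11000011100001
Gen 3 (rule 225): 01011001101100
Gen 4 (rule 86): 11001110100110

Answer: 11001110100110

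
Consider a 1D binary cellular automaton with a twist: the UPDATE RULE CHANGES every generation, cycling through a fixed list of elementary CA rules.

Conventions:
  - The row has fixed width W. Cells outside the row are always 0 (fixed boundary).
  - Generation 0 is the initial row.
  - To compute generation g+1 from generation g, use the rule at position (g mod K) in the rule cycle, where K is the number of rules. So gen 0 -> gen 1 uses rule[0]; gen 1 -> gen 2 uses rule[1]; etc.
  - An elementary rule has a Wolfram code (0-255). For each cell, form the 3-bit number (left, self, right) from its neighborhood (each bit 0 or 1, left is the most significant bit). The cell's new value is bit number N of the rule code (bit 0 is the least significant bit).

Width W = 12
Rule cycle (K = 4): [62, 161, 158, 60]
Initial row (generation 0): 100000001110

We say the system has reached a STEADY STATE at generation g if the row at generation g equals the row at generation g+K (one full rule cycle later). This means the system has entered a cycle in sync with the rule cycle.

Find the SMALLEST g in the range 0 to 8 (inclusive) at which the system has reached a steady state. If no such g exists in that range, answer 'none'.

Gen 0: 100000001110
Gen 1 (rule 62): 110000011001
Gen 2 (rule 161): 000111000000
Gen 3 (rule 158): 001110100000
Gen 4 (rule 60): 001001110000
Gen 5 (rule 62): 011111001000
Gen 6 (rule 161): 001110000011
Gen 7 (rule 158): 011101000110
Gen 8 (rule 60): 010011100101
Gen 9 (rule 62): 111110011111
Gen 10 (rule 161): 011100001110
Gen 11 (rule 158): 111010011101
Gen 12 (rule 60): 100111010011

Answer: none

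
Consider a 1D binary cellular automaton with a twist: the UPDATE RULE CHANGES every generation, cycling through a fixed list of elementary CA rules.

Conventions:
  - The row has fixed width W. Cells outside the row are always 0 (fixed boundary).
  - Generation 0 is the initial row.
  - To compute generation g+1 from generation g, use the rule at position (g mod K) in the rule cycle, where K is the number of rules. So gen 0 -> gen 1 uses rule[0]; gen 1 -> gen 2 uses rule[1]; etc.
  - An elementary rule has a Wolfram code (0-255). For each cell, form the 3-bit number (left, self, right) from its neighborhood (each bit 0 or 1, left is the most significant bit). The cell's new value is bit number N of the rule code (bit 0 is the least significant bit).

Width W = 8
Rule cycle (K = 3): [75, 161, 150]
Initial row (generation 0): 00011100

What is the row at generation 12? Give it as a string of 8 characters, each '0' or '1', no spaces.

Answer: 11011100

Derivation:
Gen 0: 00011100
Gen 1 (rule 75): 11110101
Gen 2 (rule 161): 01101010
Gen 3 (rule 150): 10001011
Gen 4 (rule 75): 00110011
Gen 5 (rule 161): 10000000
Gen 6 (rule 150): 11000000
Gen 7 (rule 75): 11011111
Gen 8 (rule 161): 00101110
Gen 9 (rule 150): 01100101
Gen 10 (rule 75): 11101000
Gen 11 (rule 161): 01010011
Gen 12 (rule 150): 11011100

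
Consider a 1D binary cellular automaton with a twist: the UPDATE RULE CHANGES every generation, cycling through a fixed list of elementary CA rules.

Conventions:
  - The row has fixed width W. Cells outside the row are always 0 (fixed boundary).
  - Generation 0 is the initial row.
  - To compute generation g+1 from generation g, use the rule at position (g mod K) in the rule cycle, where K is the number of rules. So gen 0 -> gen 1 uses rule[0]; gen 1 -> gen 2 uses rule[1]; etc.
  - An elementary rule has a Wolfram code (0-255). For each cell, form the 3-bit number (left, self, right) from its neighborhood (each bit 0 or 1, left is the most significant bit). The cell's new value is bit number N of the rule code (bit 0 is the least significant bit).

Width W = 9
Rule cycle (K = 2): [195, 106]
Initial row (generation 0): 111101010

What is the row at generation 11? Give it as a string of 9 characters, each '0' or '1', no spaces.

Answer: 100110011

Derivation:
Gen 0: 111101010
Gen 1 (rule 195): 011100000
Gen 2 (rule 106): 110100000
Gen 3 (rule 195): 010001111
Gen 4 (rule 106): 100011001
Gen 5 (rule 195): 001101010
Gen 6 (rule 106): 011110100
Gen 7 (rule 195): 101110001
Gen 8 (rule 106): 011010010
Gen 9 (rule 195): 101000100
Gen 10 (rule 106): 010001000
Gen 11 (rule 195): 100110011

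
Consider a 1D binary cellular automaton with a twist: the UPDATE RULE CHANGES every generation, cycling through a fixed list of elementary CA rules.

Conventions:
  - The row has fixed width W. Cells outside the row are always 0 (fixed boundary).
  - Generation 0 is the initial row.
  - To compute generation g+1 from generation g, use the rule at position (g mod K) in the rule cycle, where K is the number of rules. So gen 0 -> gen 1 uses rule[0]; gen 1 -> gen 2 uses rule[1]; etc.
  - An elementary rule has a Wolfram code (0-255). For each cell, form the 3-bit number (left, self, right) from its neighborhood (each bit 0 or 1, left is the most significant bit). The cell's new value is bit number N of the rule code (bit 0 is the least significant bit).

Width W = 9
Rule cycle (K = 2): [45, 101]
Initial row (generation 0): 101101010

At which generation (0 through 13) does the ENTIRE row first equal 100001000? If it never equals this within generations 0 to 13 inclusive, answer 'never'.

Answer: 5

Derivation:
Gen 0: 101101010
Gen 1 (rule 45): 111011110
Gen 2 (rule 101): 001100010
Gen 3 (rule 45): 101001010
Gen 4 (rule 101): 111001110
Gen 5 (rule 45): 100001000
Gen 6 (rule 101): 101101011
Gen 7 (rule 45): 111011110
Gen 8 (rule 101): 001100010
Gen 9 (rule 45): 101001010
Gen 10 (rule 101): 111001110
Gen 11 (rule 45): 100001000
Gen 12 (rule 101): 101101011
Gen 13 (rule 45): 111011110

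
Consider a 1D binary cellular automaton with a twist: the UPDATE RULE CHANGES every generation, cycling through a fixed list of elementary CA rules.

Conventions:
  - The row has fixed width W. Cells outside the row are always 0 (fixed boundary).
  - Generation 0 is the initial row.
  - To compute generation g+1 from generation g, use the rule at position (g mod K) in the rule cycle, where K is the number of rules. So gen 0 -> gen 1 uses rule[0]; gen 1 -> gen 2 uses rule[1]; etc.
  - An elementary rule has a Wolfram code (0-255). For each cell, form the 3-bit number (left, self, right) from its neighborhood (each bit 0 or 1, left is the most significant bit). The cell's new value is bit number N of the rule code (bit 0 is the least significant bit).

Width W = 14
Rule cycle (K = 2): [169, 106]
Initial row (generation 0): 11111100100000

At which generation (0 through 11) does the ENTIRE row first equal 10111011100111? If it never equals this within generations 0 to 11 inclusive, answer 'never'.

Answer: 9

Derivation:
Gen 0: 11111100100000
Gen 1 (rule 169): 11111000001111
Gen 2 (rule 106): 10001000011001
Gen 3 (rule 169): 00100011010000
Gen 4 (rule 106): 01000111100000
Gen 5 (rule 169): 00010111001111
Gen 6 (rule 106): 00101101011001
Gen 7 (rule 169): 10011010110000
Gen 8 (rule 106): 00111101110000
Gen 9 (rule 169): 10111011100111
Gen 10 (rule 106): 01101110101101
Gen 11 (rule 169): 01011101011010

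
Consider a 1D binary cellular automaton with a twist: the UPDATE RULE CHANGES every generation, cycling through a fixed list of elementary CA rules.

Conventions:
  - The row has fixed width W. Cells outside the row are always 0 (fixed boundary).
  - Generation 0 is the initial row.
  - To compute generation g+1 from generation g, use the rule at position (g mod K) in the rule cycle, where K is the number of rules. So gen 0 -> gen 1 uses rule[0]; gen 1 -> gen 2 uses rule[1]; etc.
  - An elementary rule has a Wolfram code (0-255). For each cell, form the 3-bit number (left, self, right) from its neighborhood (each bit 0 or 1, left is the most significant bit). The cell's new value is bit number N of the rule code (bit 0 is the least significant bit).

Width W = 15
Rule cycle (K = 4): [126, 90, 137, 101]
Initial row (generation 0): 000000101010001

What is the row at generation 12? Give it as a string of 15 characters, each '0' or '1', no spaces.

Gen 0: 000000101010001
Gen 1 (rule 126): 000001111111011
Gen 2 (rule 90): 000011000001011
Gen 3 (rule 137): 111010011100010
Gen 4 (rule 101): 001110000101010
Gen 5 (rule 126): 011011001111111
Gen 6 (rule 90): 111011111000001
Gen 7 (rule 137): 110011110011100
Gen 8 (rule 101): 010000010000101
Gen 9 (rule 126): 111000111001111
Gen 10 (rule 90): 101101101111001
Gen 11 (rule 137): 001001001110000
Gen 12 (rule 101): 101001000010111

Answer: 101001000010111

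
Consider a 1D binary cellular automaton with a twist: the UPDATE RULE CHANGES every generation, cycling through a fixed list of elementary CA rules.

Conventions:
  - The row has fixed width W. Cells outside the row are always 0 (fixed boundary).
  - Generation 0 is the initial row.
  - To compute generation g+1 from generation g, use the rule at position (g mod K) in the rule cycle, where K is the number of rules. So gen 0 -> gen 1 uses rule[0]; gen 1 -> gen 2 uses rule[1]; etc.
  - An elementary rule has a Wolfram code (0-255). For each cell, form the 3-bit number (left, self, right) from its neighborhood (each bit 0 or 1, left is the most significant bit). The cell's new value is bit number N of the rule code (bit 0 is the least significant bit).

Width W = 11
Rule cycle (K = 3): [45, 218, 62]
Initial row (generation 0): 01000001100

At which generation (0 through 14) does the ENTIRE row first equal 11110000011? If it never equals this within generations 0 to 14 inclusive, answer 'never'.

Gen 0: 01000001100
Gen 1 (rule 45): 01011101001
Gen 2 (rule 218): 10011100110
Gen 3 (rule 62): 11110011101
Gen 4 (rule 45): 10000010011
Gen 5 (rule 218): 01000101111
Gen 6 (rule 62): 11101111000
Gen 7 (rule 45): 10011000011
Gen 8 (rule 218): 01111100111
Gen 9 (rule 62): 11000011100
Gen 10 (rule 45): 10011010001
Gen 11 (rule 218): 01111001010
Gen 12 (rule 62): 11000111111
Gen 13 (rule 45): 10010100000
Gen 14 (rule 218): 01100010000

Answer: never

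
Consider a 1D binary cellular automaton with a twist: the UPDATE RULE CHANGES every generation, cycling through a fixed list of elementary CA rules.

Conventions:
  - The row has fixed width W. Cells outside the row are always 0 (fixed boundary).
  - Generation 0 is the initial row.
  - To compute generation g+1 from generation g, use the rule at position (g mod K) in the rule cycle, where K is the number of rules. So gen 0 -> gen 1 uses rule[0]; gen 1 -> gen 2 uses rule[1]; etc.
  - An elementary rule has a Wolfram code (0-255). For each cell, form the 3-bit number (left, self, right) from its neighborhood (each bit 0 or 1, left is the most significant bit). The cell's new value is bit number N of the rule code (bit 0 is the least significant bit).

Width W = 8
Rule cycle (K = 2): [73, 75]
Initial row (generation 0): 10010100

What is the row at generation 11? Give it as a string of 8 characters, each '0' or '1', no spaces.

Answer: 10010000

Derivation:
Gen 0: 10010100
Gen 1 (rule 73): 00000001
Gen 2 (rule 75): 11111110
Gen 3 (rule 73): 10000010
Gen 4 (rule 75): 00111100
Gen 5 (rule 73): 10100101
Gen 6 (rule 75): 00001000
Gen 7 (rule 73): 11100011
Gen 8 (rule 75): 10101111
Gen 9 (rule 73): 00001001
Gen 10 (rule 75): 11110010
Gen 11 (rule 73): 10010000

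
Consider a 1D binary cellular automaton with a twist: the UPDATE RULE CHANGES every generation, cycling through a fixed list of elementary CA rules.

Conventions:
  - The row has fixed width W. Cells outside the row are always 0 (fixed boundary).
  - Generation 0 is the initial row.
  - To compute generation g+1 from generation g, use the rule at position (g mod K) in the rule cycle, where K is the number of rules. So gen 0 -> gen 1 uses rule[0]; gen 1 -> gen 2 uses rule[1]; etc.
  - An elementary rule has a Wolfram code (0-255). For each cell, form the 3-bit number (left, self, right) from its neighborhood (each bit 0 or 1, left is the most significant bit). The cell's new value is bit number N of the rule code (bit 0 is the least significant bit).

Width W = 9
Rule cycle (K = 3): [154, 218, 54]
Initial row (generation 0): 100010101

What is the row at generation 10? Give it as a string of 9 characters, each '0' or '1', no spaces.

Answer: 101000000

Derivation:
Gen 0: 100010101
Gen 1 (rule 154): 010100000
Gen 2 (rule 218): 100010000
Gen 3 (rule 54): 110111000
Gen 4 (rule 154): 100110100
Gen 5 (rule 218): 011110010
Gen 6 (rule 54): 100001111
Gen 7 (rule 154): 010011110
Gen 8 (rule 218): 101111111
Gen 9 (rule 54): 110000000
Gen 10 (rule 154): 101000000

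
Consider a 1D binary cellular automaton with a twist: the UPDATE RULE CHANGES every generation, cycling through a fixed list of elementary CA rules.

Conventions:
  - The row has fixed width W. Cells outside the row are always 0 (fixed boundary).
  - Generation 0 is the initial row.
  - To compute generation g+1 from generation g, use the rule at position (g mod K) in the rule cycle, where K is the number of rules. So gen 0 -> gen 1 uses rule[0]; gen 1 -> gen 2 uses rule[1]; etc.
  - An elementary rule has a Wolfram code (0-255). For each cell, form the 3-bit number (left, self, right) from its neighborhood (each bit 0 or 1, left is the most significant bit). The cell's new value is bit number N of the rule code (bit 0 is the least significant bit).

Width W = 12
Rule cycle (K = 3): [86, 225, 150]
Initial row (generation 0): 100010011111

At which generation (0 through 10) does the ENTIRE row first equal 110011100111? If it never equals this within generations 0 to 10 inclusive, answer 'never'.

Gen 0: 100010011111
Gen 1 (rule 86): 110111100001
Gen 2 (rule 225): 011011101100
Gen 3 (rule 150): 100001000010
Gen 4 (rule 86): 110011100111
Gen 5 (rule 225): 010001100011
Gen 6 (rule 150): 111010010100
Gen 7 (rule 86): 001011110110
Gen 8 (rule 225): 100101111010
Gen 9 (rule 150): 111100110011
Gen 10 (rule 86): 000111011101

Answer: 4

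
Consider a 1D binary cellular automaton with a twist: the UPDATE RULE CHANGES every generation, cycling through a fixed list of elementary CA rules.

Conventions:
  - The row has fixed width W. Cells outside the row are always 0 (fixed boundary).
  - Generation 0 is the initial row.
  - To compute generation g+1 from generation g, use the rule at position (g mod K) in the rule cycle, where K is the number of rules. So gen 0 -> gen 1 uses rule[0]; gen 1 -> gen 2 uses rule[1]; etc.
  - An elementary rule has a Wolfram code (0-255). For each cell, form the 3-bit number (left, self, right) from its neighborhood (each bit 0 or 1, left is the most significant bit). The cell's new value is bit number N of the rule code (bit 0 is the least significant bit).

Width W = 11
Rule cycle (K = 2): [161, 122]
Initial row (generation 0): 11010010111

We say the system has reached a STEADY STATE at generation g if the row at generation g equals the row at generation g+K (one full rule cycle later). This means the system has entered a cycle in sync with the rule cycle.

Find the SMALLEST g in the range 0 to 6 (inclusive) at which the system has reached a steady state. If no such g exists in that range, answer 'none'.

Gen 0: 11010010111
Gen 1 (rule 161): 00100001010
Gen 2 (rule 122): 01010010101
Gen 3 (rule 161): 00100001010
Gen 4 (rule 122): 01010010101
Gen 5 (rule 161): 00100001010
Gen 6 (rule 122): 01010010101
Gen 7 (rule 161): 00100001010
Gen 8 (rule 122): 01010010101

Answer: 1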